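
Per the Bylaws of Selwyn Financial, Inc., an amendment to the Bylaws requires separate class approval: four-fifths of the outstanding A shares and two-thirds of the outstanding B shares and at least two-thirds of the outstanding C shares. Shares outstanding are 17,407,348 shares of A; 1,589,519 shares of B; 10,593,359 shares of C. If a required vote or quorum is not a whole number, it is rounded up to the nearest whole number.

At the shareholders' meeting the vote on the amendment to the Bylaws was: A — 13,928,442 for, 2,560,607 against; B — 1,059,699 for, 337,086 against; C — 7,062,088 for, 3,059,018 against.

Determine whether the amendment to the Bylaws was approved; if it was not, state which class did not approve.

A: 4/5 of 17407348 = 13925878.40, rounded up to 13925879; 13,925,879 required, 13,928,442 in favor — approved.
B: 2/3 of 1589519 = 1059679.33, rounded up to 1059680; 1,059,680 required, 1,059,699 in favor — approved.
C: 2/3 of 10593359 = 7062239.33, rounded up to 7062240; 7,062,240 required, 7,062,088 in favor — not approved.

Not approved — the C shares did not give the required vote.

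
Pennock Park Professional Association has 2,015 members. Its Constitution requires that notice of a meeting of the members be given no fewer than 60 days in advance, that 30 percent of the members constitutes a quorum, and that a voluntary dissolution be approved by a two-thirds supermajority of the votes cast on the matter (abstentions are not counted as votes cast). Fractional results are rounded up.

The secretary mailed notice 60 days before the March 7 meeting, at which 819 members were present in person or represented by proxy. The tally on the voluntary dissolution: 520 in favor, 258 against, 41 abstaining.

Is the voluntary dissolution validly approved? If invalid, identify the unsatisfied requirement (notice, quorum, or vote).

Notice: 60 days given; 60 required. Satisfied.
Quorum: 30% of 2,015 = 604.50, rounded up to 605; 819 present. Satisfied.
Vote: requires two-thirds of the votes cast (819 − 41 abstaining = 778); 2/3 of 778 = 518.67, rounded up to 519, so 519 needed; 520 in favor. Satisfied.

Valid — all requirements satisfied.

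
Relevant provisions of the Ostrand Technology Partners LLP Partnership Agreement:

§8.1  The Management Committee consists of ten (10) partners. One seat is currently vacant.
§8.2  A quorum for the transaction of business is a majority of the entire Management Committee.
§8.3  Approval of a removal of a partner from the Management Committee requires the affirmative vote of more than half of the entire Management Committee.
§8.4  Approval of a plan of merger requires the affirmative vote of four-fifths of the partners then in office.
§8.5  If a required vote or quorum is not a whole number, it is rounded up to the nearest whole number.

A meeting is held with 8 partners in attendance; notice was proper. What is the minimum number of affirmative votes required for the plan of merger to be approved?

8

The plan of merger requires four-fifths of the partners then in office (9).
4/5 of 9 = 7.20, rounded up to 8.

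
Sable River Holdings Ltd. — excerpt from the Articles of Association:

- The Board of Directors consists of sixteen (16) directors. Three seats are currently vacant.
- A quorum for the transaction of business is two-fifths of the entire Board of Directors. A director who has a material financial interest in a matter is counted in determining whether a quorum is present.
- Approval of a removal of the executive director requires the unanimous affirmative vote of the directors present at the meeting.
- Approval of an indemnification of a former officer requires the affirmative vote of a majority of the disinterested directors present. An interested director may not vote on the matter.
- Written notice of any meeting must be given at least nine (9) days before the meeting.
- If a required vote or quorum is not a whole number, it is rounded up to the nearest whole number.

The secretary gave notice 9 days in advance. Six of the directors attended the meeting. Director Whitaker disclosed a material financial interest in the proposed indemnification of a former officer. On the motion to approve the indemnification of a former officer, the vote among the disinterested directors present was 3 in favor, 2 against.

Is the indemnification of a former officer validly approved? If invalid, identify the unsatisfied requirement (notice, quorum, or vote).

Notice: 9 days given; 9 required (9 ≥ 9). Satisfied.
Quorum: 6 present (interested directors count toward quorum); quorum is 7. Not satisfied.
Vote: the indemnification of a former officer requires a majority of the disinterested directors present (6 − 1 = 5). A majority of 5 is 3, so 3 affirmative votes are needed; 3 voted in favor. Satisfied. (Moot — without a quorum no business can be validly transacted.)

Invalid — quorum requirement not satisfied.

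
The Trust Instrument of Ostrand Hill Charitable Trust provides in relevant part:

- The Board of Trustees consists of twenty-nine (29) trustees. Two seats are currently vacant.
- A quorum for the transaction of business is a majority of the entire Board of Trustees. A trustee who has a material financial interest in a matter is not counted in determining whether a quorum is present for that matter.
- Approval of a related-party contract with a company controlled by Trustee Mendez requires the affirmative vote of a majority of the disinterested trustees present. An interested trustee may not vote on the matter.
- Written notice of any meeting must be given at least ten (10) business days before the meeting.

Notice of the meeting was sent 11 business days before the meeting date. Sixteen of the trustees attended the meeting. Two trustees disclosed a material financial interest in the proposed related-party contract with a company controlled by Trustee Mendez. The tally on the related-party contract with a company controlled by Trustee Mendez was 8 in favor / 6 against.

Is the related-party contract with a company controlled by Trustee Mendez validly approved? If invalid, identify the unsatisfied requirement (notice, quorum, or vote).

Notice: 11 business days given; 10 required (11 ≥ 10). Satisfied.
Quorum: 16 present, but the 2 interested trustees do not count, leaving 14. Quorum is 15. Not satisfied.
Vote: the related-party contract with a company controlled by Trustee Mendez requires a majority of the disinterested trustees present (16 − 2 = 14). A majority of 14 is 8, so 8 affirmative votes are needed; 8 voted in favor. Satisfied. (Moot — without a quorum no business can be validly transacted.)

Invalid — quorum requirement not satisfied.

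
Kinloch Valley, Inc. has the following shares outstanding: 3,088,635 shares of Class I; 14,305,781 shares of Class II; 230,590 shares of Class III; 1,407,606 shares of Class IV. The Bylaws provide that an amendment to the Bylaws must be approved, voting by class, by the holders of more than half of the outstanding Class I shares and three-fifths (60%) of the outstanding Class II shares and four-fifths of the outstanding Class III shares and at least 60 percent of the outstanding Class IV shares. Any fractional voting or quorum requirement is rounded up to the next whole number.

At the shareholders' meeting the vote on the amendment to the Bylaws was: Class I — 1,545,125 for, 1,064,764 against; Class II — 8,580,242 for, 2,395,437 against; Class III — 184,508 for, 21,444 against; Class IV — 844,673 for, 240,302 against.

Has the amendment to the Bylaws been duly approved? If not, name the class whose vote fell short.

Not approved — the Class II shares did not give the required vote.

Class I: a majority of 3088635 is 1544318; 1,544,318 required, 1,545,125 in favor — approved.
Class II: 3/5 of 14305781 = 8583468.60, rounded up to 8583469; 8,583,469 required, 8,580,242 in favor — not approved.
Class III: 4/5 of 230590 = 184472; 184,472 required, 184,508 in favor — approved.
Class IV: 3/5 of 1407606 = 844563.60, rounded up to 844564; 844,564 required, 844,673 in favor — approved.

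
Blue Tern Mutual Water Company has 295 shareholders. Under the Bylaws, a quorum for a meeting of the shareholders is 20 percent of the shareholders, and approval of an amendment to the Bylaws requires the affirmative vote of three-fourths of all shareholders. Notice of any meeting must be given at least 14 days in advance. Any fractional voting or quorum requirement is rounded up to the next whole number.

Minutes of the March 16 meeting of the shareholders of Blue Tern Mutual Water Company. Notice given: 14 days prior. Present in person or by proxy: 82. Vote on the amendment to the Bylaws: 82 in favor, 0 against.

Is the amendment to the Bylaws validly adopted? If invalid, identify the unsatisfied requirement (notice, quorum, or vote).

Notice: 14 days given; 14 required. Satisfied.
Quorum: 20% of 295 = 59; 82 present. Satisfied.
Vote: requires three-fourths of all shareholders (295); 3/4 of 295 = 221.25, rounded up to 222, so 222 needed; 82 in favor. Not satisfied.

Invalid — vote requirement not satisfied.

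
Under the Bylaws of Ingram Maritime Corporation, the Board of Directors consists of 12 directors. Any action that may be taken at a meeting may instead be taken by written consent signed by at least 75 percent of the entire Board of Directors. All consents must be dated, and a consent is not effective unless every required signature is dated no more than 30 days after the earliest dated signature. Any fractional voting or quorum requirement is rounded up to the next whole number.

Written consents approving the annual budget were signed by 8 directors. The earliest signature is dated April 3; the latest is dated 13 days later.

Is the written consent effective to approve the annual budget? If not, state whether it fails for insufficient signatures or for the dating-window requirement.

Signatures required: at least 75 percent of 12 — 3/4 of 12 = 9, so 9 needed; 8 signed. Insufficient.
Dating window: the latest signature is 13 days after the earliest; the limit is 30 days. Within the window.

Not effective — insufficient signatures.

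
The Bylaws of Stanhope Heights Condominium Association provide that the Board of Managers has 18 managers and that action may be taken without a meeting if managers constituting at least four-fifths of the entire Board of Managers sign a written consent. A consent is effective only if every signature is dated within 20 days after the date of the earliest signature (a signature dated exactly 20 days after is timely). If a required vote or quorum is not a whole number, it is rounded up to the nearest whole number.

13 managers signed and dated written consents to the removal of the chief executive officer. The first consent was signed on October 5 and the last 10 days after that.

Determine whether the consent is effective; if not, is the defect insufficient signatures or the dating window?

Not effective — insufficient signatures.

Signatures required: at least four-fifths of 18 — 4/5 of 18 = 14.40, rounded up to 15, so 15 needed; 13 signed. Insufficient.
Dating window: the latest signature is 10 days after the earliest; the limit is 20 days. Within the window.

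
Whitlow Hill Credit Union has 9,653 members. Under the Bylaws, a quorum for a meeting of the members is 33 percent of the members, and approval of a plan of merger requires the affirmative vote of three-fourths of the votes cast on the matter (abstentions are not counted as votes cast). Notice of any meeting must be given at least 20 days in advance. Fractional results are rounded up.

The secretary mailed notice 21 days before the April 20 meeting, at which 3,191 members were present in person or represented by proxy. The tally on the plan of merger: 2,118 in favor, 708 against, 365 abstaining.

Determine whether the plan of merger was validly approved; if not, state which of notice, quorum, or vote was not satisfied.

Notice: 21 days given; 20 required. Satisfied.
Quorum: 33% of 9,653 = 3,185.49, rounded up to 3,186; 3,191 present. Satisfied.
Vote: requires three-fourths of the votes cast (3,191 − 365 abstaining = 2,826); 3/4 of 2826 = 2119.50, rounded up to 2120, so 2,120 needed; 2,118 in favor. Not satisfied.

Invalid — vote requirement not satisfied.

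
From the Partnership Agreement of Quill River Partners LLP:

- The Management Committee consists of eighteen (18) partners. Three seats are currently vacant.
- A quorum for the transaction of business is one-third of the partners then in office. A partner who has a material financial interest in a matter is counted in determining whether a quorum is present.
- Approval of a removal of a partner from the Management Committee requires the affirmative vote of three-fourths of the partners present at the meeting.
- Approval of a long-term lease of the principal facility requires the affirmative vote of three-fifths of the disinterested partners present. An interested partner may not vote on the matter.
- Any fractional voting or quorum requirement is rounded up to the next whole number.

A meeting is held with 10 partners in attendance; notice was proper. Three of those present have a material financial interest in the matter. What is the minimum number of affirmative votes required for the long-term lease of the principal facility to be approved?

The long-term lease of the principal facility requires three-fifths of the disinterested partners present (10 − 3 = 7).
3/5 of 7 = 4.20, rounded up to 5.

5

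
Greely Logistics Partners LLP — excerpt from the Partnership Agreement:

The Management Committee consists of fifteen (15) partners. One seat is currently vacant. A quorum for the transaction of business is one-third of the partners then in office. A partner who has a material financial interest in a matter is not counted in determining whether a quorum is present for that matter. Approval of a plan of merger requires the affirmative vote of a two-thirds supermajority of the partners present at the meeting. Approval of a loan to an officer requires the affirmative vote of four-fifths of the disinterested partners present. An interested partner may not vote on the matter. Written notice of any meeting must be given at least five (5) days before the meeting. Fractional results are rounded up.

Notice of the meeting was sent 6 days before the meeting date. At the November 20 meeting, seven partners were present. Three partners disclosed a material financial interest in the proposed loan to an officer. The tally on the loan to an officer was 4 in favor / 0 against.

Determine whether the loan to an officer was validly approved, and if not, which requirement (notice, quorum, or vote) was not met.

Notice: 6 days given; 5 required (6 ≥ 5). Satisfied.
Quorum: 7 present, but the 3 interested partners do not count, leaving 4. Quorum is 5. Not satisfied.
Vote: the loan to an officer requires four-fifths of the disinterested partners present (7 − 3 = 4). 4/5 of 4 = 3.20, rounded up to 4, so 4 affirmative votes are needed; 4 voted in favor. Satisfied. (Moot — without a quorum no business can be validly transacted.)

Invalid — quorum requirement not satisfied.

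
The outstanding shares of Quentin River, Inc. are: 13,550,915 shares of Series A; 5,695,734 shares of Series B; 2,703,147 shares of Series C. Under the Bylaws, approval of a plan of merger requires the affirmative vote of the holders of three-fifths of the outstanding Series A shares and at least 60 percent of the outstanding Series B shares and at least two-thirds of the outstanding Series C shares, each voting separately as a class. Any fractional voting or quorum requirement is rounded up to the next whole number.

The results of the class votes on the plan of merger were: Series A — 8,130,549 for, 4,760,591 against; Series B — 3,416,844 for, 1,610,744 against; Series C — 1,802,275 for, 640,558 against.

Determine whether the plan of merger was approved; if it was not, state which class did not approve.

Series A: 3/5 of 13550915 = 8130549; 8,130,549 required, 8,130,549 in favor — approved.
Series B: 3/5 of 5695734 = 3417440.40, rounded up to 3417441; 3,417,441 required, 3,416,844 in favor — not approved.
Series C: 2/3 of 2703147 = 1802098; 1,802,098 required, 1,802,275 in favor — approved.

Not approved — the Series B shares did not give the required vote.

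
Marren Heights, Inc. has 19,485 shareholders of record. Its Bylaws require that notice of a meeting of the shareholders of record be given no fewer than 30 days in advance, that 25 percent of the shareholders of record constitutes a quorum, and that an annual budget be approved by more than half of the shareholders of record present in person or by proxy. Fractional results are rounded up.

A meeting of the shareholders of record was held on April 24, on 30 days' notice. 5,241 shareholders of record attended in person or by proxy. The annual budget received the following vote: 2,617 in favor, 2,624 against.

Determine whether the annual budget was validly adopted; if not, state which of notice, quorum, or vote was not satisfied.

Notice: 30 days given; 30 required. Satisfied.
Quorum: 25% of 19,485 = 4,871.25, rounded up to 4,872; 5,241 present. Satisfied.
Vote: requires a majority of those present (5,241); a majority of 5241 is 2621, so 2,621 needed; 2,617 in favor. Not satisfied.

Invalid — vote requirement not satisfied.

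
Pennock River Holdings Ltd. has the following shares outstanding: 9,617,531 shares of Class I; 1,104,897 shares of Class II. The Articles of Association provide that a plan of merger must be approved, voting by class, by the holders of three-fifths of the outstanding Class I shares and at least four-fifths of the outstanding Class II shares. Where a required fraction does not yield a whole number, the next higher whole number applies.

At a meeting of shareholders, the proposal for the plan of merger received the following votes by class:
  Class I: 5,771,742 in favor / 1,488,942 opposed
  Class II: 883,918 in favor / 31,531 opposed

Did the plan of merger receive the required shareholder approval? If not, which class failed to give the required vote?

Approved — every class gave the required vote.

Class I: 3/5 of 9617531 = 5770518.60, rounded up to 5770519; 5,770,519 required, 5,771,742 in favor — approved.
Class II: 4/5 of 1104897 = 883917.60, rounded up to 883918; 883,918 required, 883,918 in favor — approved.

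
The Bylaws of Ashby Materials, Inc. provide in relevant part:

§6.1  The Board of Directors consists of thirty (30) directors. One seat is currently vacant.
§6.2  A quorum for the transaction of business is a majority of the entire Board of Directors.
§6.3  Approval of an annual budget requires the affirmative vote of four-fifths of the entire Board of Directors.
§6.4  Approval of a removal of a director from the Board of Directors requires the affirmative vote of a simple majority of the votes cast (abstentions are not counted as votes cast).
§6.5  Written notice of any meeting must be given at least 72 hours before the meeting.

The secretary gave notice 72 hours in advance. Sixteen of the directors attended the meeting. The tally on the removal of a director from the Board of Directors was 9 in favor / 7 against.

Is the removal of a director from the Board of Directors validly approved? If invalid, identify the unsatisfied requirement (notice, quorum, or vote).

Notice: 72 hours given; 72 required (72 ≥ 72). Satisfied.
Quorum: 16 present; quorum is 16. Satisfied.
Vote: the removal of a director from the Board of Directors requires a majority of the votes cast (16). A majority of 16 is 9, so 9 affirmative votes are needed; 9 voted in favor. Satisfied.

Valid — all requirements satisfied.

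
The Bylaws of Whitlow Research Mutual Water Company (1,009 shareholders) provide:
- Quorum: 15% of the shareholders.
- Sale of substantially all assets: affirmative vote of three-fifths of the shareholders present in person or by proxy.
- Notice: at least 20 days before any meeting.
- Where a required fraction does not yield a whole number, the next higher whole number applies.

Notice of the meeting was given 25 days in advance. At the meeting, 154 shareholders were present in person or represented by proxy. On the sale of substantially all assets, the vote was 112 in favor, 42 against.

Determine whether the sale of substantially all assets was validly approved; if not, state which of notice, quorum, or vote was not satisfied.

Notice: 25 days given; 20 required. Satisfied.
Quorum: 15% of 1,009 = 151.35, rounded up to 152; 154 present. Satisfied.
Vote: requires three-fifths of those present (154); 3/5 of 154 = 92.40, rounded up to 93, so 93 needed; 112 in favor. Satisfied.

Valid — all requirements satisfied.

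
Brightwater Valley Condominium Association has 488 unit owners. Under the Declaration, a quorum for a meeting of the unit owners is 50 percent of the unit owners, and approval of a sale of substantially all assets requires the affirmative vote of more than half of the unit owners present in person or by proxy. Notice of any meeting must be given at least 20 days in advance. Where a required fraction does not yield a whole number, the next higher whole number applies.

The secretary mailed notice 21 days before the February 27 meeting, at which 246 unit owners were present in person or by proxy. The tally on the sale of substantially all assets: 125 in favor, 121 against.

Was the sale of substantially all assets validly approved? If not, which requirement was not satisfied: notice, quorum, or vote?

Valid — all requirements satisfied.

Notice: 21 days given; 20 required. Satisfied.
Quorum: 50% of 488 = 244; 246 present. Satisfied.
Vote: requires a majority of those present (246); a majority of 246 is 124, so 124 needed; 125 in favor. Satisfied.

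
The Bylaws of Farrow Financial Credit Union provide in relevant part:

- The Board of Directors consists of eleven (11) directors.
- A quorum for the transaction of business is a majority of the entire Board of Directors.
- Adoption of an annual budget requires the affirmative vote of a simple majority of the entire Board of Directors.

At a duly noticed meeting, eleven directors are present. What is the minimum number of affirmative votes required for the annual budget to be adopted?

The annual budget requires a majority of the entire Board of Directors (11).
A majority of 11 is 6.

6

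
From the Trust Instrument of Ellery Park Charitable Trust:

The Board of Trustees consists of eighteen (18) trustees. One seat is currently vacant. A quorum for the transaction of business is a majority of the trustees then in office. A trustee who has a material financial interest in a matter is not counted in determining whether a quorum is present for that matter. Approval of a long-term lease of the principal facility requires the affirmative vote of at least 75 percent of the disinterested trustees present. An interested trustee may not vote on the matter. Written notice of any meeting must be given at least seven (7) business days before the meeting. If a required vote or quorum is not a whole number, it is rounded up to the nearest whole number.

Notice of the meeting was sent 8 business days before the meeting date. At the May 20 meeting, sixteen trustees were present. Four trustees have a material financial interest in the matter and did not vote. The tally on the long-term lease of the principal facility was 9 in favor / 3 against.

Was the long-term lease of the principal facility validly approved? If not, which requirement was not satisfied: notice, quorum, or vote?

Notice: 8 business days given; 7 required (8 ≥ 7). Satisfied.
Quorum: 16 present, but the 4 interested trustees do not count, leaving 12. Quorum is 9. Satisfied.
Vote: the long-term lease of the principal facility requires three-fourths of the disinterested trustees present (16 − 4 = 12). 3/4 of 12 = 9, so 9 affirmative votes are needed; 9 voted in favor. Satisfied.

Valid — all requirements satisfied.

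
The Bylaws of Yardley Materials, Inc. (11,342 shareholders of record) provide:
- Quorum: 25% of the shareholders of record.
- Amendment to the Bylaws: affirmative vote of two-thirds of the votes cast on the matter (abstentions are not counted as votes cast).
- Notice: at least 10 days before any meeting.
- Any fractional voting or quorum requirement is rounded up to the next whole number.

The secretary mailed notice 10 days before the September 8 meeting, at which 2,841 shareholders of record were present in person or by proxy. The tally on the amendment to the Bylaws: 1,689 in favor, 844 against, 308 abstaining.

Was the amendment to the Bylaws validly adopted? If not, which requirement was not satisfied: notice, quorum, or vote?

Valid — all requirements satisfied.

Notice: 10 days given; 10 required. Satisfied.
Quorum: 25% of 11,342 = 2,835.50, rounded up to 2,836; 2,841 present. Satisfied.
Vote: requires two-thirds of the votes cast (2,841 − 308 abstaining = 2,533); 2/3 of 2533 = 1688.67, rounded up to 1689, so 1,689 needed; 1,689 in favor. Satisfied.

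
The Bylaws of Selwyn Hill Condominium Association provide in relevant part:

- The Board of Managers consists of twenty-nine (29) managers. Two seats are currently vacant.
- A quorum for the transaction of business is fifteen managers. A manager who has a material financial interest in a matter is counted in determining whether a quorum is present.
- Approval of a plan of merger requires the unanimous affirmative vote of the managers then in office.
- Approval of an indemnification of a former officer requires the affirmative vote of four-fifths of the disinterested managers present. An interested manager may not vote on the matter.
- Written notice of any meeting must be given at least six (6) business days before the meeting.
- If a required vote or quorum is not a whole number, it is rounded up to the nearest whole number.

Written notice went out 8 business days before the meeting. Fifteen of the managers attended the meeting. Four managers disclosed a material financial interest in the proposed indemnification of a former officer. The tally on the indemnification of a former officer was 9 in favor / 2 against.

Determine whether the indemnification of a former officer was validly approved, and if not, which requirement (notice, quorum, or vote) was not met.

Notice: 8 business days given; 6 required (8 ≥ 6). Satisfied.
Quorum: 15 present (interested managers count toward quorum); quorum is 15. Satisfied.
Vote: the indemnification of a former officer requires four-fifths of the disinterested managers present (15 − 4 = 11). 4/5 of 11 = 8.80, rounded up to 9, so 9 affirmative votes are needed; 9 voted in favor. Satisfied.

Valid — all requirements satisfied.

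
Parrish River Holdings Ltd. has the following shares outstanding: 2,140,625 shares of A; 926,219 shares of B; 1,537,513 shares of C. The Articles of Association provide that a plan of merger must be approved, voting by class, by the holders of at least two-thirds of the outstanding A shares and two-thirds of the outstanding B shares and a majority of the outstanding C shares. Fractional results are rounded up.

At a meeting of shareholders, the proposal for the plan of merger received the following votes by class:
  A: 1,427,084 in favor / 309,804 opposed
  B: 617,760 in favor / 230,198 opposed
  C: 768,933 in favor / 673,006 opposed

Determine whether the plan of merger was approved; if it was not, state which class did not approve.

A: 2/3 of 2140625 = 1427083.33, rounded up to 1427084; 1,427,084 required, 1,427,084 in favor — approved.
B: 2/3 of 926219 = 617479.33, rounded up to 617480; 617,480 required, 617,760 in favor — approved.
C: a majority of 1537513 is 768757; 768,757 required, 768,933 in favor — approved.

Approved — every class gave the required vote.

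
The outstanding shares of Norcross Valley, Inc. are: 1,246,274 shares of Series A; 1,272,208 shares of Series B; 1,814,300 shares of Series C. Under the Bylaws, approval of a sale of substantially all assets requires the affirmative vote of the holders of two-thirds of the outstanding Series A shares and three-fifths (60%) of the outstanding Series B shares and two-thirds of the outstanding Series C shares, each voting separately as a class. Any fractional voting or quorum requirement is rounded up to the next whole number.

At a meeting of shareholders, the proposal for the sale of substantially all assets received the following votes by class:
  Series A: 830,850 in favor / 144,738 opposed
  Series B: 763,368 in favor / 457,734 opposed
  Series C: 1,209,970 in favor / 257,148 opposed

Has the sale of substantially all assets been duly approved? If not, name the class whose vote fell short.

Approved — every class gave the required vote.

Series A: 2/3 of 1246274 = 830849.33, rounded up to 830850; 830,850 required, 830,850 in favor — approved.
Series B: 3/5 of 1272208 = 763324.80, rounded up to 763325; 763,325 required, 763,368 in favor — approved.
Series C: 2/3 of 1814300 = 1209533.33, rounded up to 1209534; 1,209,534 required, 1,209,970 in favor — approved.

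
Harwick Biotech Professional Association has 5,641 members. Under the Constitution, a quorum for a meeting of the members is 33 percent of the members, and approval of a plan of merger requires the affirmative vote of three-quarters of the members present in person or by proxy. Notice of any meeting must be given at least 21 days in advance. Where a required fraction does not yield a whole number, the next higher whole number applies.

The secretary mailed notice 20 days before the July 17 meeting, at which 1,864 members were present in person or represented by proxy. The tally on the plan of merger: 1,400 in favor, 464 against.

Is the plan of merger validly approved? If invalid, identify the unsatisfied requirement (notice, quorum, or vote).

Notice: 20 days given; 21 required. Not satisfied.
Quorum: 33% of 5,641 = 1,861.53, rounded up to 1,862; 1,864 present. Satisfied.
Vote: requires three-fourths of those present (1,864); 3/4 of 1864 = 1398, so 1,398 needed; 1,400 in favor. Satisfied.

Invalid — notice requirement not satisfied.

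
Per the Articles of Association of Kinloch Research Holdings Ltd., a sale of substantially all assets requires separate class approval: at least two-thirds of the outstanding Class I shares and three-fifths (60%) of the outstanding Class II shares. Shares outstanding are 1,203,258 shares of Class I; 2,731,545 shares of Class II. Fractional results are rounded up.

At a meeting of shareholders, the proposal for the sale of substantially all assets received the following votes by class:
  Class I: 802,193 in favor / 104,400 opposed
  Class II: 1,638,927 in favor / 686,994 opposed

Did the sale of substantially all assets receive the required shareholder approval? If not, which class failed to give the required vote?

Approved — every class gave the required vote.

Class I: 2/3 of 1203258 = 802172; 802,172 required, 802,193 in favor — approved.
Class II: 3/5 of 2731545 = 1638927; 1,638,927 required, 1,638,927 in favor — approved.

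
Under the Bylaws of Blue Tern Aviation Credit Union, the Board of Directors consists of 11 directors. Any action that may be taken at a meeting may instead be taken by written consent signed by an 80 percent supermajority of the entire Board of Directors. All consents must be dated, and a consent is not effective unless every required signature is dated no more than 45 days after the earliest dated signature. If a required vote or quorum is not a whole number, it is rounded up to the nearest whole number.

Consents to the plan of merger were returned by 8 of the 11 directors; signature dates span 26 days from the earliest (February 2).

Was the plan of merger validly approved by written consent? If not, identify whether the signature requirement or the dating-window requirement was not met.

Not effective — insufficient signatures.

Signatures required: an 80 percent supermajority of 11 — 4/5 of 11 = 8.80, rounded up to 9, so 9 needed; 8 signed. Insufficient.
Dating window: the latest signature is 26 days after the earliest; the limit is 45 days. Within the window.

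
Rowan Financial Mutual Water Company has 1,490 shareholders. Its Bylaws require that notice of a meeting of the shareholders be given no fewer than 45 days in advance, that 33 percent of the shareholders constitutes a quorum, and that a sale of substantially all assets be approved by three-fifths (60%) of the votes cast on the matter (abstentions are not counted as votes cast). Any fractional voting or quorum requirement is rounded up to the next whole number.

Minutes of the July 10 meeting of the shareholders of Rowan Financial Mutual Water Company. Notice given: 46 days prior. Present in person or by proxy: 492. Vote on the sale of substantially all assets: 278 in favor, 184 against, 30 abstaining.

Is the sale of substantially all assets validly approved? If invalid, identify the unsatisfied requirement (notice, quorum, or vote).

Valid — all requirements satisfied.

Notice: 46 days given; 45 required. Satisfied.
Quorum: 33% of 1,490 = 491.70, rounded up to 492; 492 present. Satisfied.
Vote: requires three-fifths of the votes cast (492 − 30 abstaining = 462); 3/5 of 462 = 277.20, rounded up to 278, so 278 needed; 278 in favor. Satisfied.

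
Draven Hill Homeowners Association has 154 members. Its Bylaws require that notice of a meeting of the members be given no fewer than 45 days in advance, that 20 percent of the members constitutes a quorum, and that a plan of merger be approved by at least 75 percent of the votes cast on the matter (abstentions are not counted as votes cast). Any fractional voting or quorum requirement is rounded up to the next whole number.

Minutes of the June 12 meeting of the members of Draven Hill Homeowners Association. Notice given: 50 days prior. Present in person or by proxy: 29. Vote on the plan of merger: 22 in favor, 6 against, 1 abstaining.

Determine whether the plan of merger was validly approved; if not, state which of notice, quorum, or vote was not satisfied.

Notice: 50 days given; 45 required. Satisfied.
Quorum: 20% of 154 = 30.80, rounded up to 31; 29 present. Not satisfied.
Vote: requires three-fourths of the votes cast (29 − 1 abstaining = 28); 3/4 of 28 = 21, so 21 needed; 22 in favor. Satisfied.

Invalid — quorum requirement not satisfied.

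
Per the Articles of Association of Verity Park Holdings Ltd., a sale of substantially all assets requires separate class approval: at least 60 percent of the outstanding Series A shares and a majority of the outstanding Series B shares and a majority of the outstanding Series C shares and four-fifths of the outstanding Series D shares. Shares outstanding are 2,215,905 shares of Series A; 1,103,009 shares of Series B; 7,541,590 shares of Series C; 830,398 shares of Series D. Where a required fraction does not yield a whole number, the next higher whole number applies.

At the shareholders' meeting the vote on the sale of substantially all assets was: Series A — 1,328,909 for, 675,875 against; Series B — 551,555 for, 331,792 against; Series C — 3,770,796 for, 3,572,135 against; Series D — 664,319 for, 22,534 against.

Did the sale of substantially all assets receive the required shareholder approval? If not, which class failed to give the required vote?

Not approved — the Series A shares did not give the required vote.

Series A: 3/5 of 2215905 = 1329543; 1,329,543 required, 1,328,909 in favor — not approved.
Series B: a majority of 1103009 is 551505; 551,505 required, 551,555 in favor — approved.
Series C: a majority of 7541590 is 3770796; 3,770,796 required, 3,770,796 in favor — approved.
Series D: 4/5 of 830398 = 664318.40, rounded up to 664319; 664,319 required, 664,319 in favor — approved.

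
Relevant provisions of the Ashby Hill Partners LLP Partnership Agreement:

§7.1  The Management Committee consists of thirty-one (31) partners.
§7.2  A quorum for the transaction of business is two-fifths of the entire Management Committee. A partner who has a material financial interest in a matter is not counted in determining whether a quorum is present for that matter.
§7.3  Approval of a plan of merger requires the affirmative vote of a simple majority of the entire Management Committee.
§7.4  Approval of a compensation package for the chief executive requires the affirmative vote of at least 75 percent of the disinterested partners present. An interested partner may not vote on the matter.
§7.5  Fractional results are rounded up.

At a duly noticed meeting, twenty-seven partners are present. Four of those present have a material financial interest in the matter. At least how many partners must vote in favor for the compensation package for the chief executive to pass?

The compensation package for the chief executive requires three-fourths of the disinterested partners present (27 − 4 = 23).
3/4 of 23 = 17.25, rounded up to 18.

18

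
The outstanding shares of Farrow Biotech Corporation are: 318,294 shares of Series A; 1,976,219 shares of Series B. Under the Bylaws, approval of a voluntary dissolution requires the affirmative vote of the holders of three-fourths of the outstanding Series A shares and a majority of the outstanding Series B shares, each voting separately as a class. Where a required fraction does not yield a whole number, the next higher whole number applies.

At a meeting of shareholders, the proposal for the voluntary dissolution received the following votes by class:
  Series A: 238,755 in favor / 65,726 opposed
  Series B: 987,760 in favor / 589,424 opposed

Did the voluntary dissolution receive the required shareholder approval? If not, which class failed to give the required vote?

Series A: 3/4 of 318294 = 238720.50, rounded up to 238721; 238,721 required, 238,755 in favor — approved.
Series B: a majority of 1976219 is 988110; 988,110 required, 987,760 in favor — not approved.

Not approved — the Series B shares did not give the required vote.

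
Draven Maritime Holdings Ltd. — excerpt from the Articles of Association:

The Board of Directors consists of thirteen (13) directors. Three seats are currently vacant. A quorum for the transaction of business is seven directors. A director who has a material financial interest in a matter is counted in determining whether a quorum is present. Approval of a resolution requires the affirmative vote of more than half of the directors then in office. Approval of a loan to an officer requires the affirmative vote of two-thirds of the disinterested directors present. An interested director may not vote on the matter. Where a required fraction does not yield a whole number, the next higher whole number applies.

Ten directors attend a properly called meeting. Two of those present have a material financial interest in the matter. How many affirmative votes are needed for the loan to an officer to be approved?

6

The loan to an officer requires two-thirds of the disinterested directors present (10 − 2 = 8).
2/3 of 8 = 5.33, rounded up to 6.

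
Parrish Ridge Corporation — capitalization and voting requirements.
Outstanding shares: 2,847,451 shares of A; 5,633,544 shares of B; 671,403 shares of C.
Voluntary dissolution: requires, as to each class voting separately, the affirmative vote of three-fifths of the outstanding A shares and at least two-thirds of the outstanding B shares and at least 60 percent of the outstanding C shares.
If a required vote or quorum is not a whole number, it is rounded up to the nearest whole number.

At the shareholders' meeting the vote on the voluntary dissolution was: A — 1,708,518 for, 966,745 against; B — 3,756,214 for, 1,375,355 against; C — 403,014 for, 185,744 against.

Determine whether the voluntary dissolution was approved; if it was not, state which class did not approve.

Approved — every class gave the required vote.

A: 3/5 of 2847451 = 1708470.60, rounded up to 1708471; 1,708,471 required, 1,708,518 in favor — approved.
B: 2/3 of 5633544 = 3755696; 3,755,696 required, 3,756,214 in favor — approved.
C: 3/5 of 671403 = 402841.80, rounded up to 402842; 402,842 required, 403,014 in favor — approved.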